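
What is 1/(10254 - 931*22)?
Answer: -1/10228 ≈ -9.7771e-5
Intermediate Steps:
1/(10254 - 931*22) = 1/(10254 - 20482) = 1/(-10228) = -1/10228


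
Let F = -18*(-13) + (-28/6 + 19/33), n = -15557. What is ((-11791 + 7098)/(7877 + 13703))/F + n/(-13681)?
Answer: 65256136729/57434753340 ≈ 1.1362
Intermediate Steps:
F = 2529/11 (F = 234 + (-28*⅙ + 19*(1/33)) = 234 + (-14/3 + 19/33) = 234 - 45/11 = 2529/11 ≈ 229.91)
((-11791 + 7098)/(7877 + 13703))/F + n/(-13681) = ((-11791 + 7098)/(7877 + 13703))/(2529/11) - 15557/(-13681) = -4693/21580*(11/2529) - 15557*(-1/13681) = -4693*1/21580*(11/2529) + 15557/13681 = -361/1660*11/2529 + 15557/13681 = -3971/4198140 + 15557/13681 = 65256136729/57434753340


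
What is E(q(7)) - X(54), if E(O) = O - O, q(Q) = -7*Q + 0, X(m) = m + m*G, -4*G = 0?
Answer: -54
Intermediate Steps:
G = 0 (G = -1/4*0 = 0)
X(m) = m (X(m) = m + m*0 = m + 0 = m)
q(Q) = -7*Q
E(O) = 0
E(q(7)) - X(54) = 0 - 1*54 = 0 - 54 = -54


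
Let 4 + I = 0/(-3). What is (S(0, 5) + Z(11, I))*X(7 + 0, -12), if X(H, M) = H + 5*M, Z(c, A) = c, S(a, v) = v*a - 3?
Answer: -424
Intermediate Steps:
S(a, v) = -3 + a*v (S(a, v) = a*v - 3 = -3 + a*v)
I = -4 (I = -4 + 0/(-3) = -4 + 0*(-⅓) = -4 + 0 = -4)
(S(0, 5) + Z(11, I))*X(7 + 0, -12) = ((-3 + 0*5) + 11)*((7 + 0) + 5*(-12)) = ((-3 + 0) + 11)*(7 - 60) = (-3 + 11)*(-53) = 8*(-53) = -424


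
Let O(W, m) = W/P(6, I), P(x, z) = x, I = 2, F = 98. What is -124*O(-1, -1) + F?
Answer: 356/3 ≈ 118.67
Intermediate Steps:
O(W, m) = W/6
-124*O(-1, -1) + F = -62*(-1)/3 + 98 = -124*(-⅙) + 98 = 62/3 + 98 = 356/3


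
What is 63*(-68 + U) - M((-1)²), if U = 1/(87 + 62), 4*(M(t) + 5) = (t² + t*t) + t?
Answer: -2550479/596 ≈ -4279.3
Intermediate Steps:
M(t) = -5 + t²/2 + t/4 (M(t) = -5 + ((t² + t*t) + t)/4 = -5 + ((t² + t²) + t)/4 = -5 + (2*t² + t)/4 = -5 + (t + 2*t²)/4 = -5 + (t²/2 + t/4) = -5 + t²/2 + t/4)
U = 1/149 ≈ 0.0067114
63*(-68 + U) - M((-1)²) = 63*(-68 + 1/149) - (-5 + ((-1)²)²/2 + (¼)*(-1)²) = 63*(-10131/149) - (-5 + (½)*1² + (¼)*1) = -638253/149 - (-5 + (½)*1 + ¼) = -638253/149 - (-5 + ½ + ¼) = -638253/149 - 1*(-17/4) = -638253/149 + 17/4 = -2550479/596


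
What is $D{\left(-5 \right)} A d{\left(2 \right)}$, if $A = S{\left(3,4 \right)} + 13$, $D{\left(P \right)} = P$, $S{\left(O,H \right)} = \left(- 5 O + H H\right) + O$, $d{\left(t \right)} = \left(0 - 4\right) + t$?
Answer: $170$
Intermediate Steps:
$d{\left(t \right)} = -4 + t$
$S{\left(O,H \right)} = H^{2} - 4 O$ ($S{\left(O,H \right)} = \left(- 5 O + H^{2}\right) + O = \left(H^{2} - 5 O\right) + O = H^{2} - 4 O$)
$A = 17$ ($A = \left(4^{2} - 12\right) + 13 = \left(16 - 12\right) + 13 = 4 + 13 = 17$)
$D{\left(-5 \right)} A d{\left(2 \right)} = \left(-5\right) 17 \left(-4 + 2\right) = \left(-85\right) \left(-2\right) = 170$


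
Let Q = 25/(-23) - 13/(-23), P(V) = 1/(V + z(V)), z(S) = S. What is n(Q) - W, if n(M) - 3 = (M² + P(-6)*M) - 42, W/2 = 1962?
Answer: -2096260/529 ≈ -3962.7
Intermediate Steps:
W = 3924 (W = 2*1962 = 3924)
P(V) = 1/(2*V) (P(V) = 1/(V + V) = 1/(2*V))
Q = -12/23 (Q = 25*(-1/23) - 13*(-1/23) = -25/23 + 13/23 = -12/23 ≈ -0.52174)
n(M) = -39 + M² - M/12 (n(M) = 3 + ((M² + ((½)/(-6))*M) - 42) = 3 + ((M² + ((½)*(-⅙))*M) - 42) = 3 + ((M² - M/12) - 42) = 3 + (-42 + M² - M/12) = -39 + M² - M/12)
n(Q) - W = (-39 + (-12/23)² - 1/12*(-12/23)) - 1*3924 = (-39 + 144/529 + 1/23) - 3924 = -20464/529 - 3924 = -2096260/529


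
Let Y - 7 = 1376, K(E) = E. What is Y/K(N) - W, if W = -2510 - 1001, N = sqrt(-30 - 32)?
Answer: 3511 - 1383*I*sqrt(62)/62 ≈ 3511.0 - 175.64*I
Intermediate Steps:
N = I*sqrt(62) (N = sqrt(-62) = I*sqrt(62) ≈ 7.874*I)
Y = 1383 (Y = 7 + 1376 = 1383)
W = -3511
Y/K(N) - W = 1383/((I*sqrt(62))) - 1*(-3511) = 1383*(-I*sqrt(62)/62) + 3511 = -1383*I*sqrt(62)/62 + 3511 = 3511 - 1383*I*sqrt(62)/62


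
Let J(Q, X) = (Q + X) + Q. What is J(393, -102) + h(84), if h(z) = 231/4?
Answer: 2967/4 ≈ 741.75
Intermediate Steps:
J(Q, X) = X + 2*Q
h(z) = 231/4 (h(z) = 231*(1/4) = 231/4)
J(393, -102) + h(84) = (-102 + 2*393) + 231/4 = (-102 + 786) + 231/4 = 684 + 231/4 = 2967/4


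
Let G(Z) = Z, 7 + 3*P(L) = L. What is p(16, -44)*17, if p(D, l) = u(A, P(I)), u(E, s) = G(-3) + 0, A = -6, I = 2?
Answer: -51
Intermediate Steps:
P(L) = -7/3 + L/3
u(E, s) = -3 (u(E, s) = -3 + 0 = -3)
p(D, l) = -3
p(16, -44)*17 = -3*17 = -51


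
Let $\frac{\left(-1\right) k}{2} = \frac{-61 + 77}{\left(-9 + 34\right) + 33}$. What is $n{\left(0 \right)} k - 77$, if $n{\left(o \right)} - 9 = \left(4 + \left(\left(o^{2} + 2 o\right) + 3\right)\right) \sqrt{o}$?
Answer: $- \frac{2377}{29} \approx -81.966$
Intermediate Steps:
$n{\left(o \right)} = 9 + \sqrt{o} \left(7 + o^{2} + 2 o\right)$ ($n{\left(o \right)} = 9 + \left(4 + \left(\left(o^{2} + 2 o\right) + 3\right)\right) \sqrt{o} = 9 + \left(4 + \left(3 + o^{2} + 2 o\right)\right) \sqrt{o} = 9 + \left(7 + o^{2} + 2 o\right) \sqrt{o} = 9 + \sqrt{o} \left(7 + o^{2} + 2 o\right)$)
$k = - \frac{16}{29}$ ($k = - 2 \frac{-61 + 77}{\left(-9 + 34\right) + 33} = - 2 \frac{16}{25 + 33} = - 2 \cdot \frac{16}{58} = - 2 \cdot 16 \cdot \frac{1}{58} = \left(-2\right) \frac{8}{29} = - \frac{16}{29} \approx -0.55172$)
$n{\left(0 \right)} k - 77 = \left(9 + 0^{\frac{5}{2}} + 2 \cdot 0^{\frac{3}{2}} + 7 \sqrt{0}\right) \left(- \frac{16}{29}\right) - 77 = \left(9 + 0 + 2 \cdot 0 + 7 \cdot 0\right) \left(- \frac{16}{29}\right) - 77 = \left(9 + 0 + 0 + 0\right) \left(- \frac{16}{29}\right) - 77 = 9 \left(- \frac{16}{29}\right) - 77 = - \frac{144}{29} - 77 = - \frac{2377}{29}$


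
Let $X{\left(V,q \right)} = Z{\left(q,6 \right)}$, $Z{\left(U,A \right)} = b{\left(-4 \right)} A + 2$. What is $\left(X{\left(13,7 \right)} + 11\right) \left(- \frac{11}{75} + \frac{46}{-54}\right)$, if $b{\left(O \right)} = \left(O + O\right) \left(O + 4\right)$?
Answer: $- \frac{8762}{675} \approx -12.981$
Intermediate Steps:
$b{\left(O \right)} = 2 O \left(4 + O\right)$
$Z{\left(U,A \right)} = 2$ ($Z{\left(U,A \right)} = 2 \left(-4\right) \left(4 - 4\right) A + 2 = 2 \left(-4\right) 0 A + 2 = 0 A + 2 = 0 + 2 = 2$)
$X{\left(V,q \right)} = 2$
$\left(X{\left(13,7 \right)} + 11\right) \left(- \frac{11}{75} + \frac{46}{-54}\right) = \left(2 + 11\right) \left(- \frac{11}{75} + \frac{46}{-54}\right) = 13 \left(\left(-11\right) \frac{1}{75} + 46 \left(- \frac{1}{54}\right)\right) = 13 \left(- \frac{11}{75} - \frac{23}{27}\right) = 13 \left(- \frac{674}{675}\right) = - \frac{8762}{675}$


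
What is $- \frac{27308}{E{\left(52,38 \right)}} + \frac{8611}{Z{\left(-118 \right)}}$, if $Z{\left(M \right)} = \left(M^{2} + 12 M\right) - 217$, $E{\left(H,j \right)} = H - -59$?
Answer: $- \frac{37187423}{151589} \approx -245.32$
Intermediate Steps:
$E{\left(H,j \right)} = 59 + H$ ($E{\left(H,j \right)} = H + 59 = 59 + H$)
$Z{\left(M \right)} = -217 + M^{2} + 12 M$
$- \frac{27308}{E{\left(52,38 \right)}} + \frac{8611}{Z{\left(-118 \right)}} = - \frac{27308}{59 + 52} + \frac{8611}{-217 + \left(-118\right)^{2} + 12 \left(-118\right)} = - \frac{27308}{111} + \frac{8611}{-217 + 13924 - 1416} = \left(-27308\right) \frac{1}{111} + \frac{8611}{12291} = - \frac{27308}{111} + 8611 \cdot \frac{1}{12291} = - \frac{27308}{111} + \frac{8611}{12291} = - \frac{37187423}{151589}$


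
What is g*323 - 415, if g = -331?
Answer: -107328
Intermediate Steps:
g*323 - 415 = -331*323 - 415 = -106913 - 415 = -107328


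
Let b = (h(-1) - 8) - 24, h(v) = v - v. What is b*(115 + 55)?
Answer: -5440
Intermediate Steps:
h(v) = 0
b = -32 (b = (0 - 8) - 24 = -8 - 24 = -32)
b*(115 + 55) = -32*(115 + 55) = -32*170 = -5440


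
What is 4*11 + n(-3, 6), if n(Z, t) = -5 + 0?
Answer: 39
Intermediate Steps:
n(Z, t) = -5
4*11 + n(-3, 6) = 4*11 - 5 = 44 - 5 = 39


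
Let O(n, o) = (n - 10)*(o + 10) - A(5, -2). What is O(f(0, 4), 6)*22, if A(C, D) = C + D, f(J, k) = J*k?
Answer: -3586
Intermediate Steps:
O(n, o) = -3 + (-10 + n)*(10 + o) (O(n, o) = (n - 10)*(o + 10) - (5 - 2) = (-10 + n)*(10 + o) - 1*3 = (-10 + n)*(10 + o) - 3 = -3 + (-10 + n)*(10 + o))
O(f(0, 4), 6)*22 = (-103 - 10*6 + 10*(0*4) + (0*4)*6)*22 = (-103 - 60 + 10*0 + 0*6)*22 = (-103 - 60 + 0 + 0)*22 = -163*22 = -3586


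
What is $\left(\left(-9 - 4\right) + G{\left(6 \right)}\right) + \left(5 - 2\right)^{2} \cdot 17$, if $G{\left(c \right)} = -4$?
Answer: $136$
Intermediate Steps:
$\left(\left(-9 - 4\right) + G{\left(6 \right)}\right) + \left(5 - 2\right)^{2} \cdot 17 = \left(\left(-9 - 4\right) - 4\right) + \left(5 - 2\right)^{2} \cdot 17 = \left(-13 - 4\right) + 3^{2} \cdot 17 = -17 + 9 \cdot 17 = -17 + 153 = 136$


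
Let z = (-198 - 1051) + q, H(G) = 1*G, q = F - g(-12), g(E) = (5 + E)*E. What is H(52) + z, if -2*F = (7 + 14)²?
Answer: -3003/2 ≈ -1501.5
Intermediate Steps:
g(E) = E*(5 + E)
F = -441/2 (F = -(7 + 14)²/2 = -½*21² = -½*441 = -441/2 ≈ -220.50)
q = -609/2 (q = -441/2 - (-12)*(5 - 12) = -441/2 - (-12)*(-7) = -441/2 - 1*84 = -441/2 - 84 = -609/2 ≈ -304.50)
H(G) = G
z = -3107/2 (z = (-198 - 1051) - 609/2 = -1249 - 609/2 = -3107/2 ≈ -1553.5)
H(52) + z = 52 - 3107/2 = -3003/2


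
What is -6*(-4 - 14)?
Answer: 108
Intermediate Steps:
-6*(-4 - 14) = -6*(-18) = 108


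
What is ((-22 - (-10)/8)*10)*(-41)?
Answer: 17015/2 ≈ 8507.5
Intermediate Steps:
((-22 - (-10)/8)*10)*(-41) = ((-22 - 1*(-5/4))*10)*(-41) = ((-22 + 5/4)*10)*(-41) = -83/4*10*(-41) = -415/2*(-41) = 17015/2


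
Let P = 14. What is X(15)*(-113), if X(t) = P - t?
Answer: 113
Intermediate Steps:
X(t) = 14 - t
X(15)*(-113) = (14 - 1*15)*(-113) = (14 - 15)*(-113) = -1*(-113) = 113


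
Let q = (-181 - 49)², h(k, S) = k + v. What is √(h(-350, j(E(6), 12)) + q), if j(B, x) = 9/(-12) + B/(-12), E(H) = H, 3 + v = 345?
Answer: 2*√13223 ≈ 229.98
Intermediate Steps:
v = 342 (v = -3 + 345 = 342)
j(B, x) = -¾ - B/12 (j(B, x) = 9*(-1/12) + B*(-1/12) = -¾ - B/12)
h(k, S) = 342 + k (h(k, S) = k + 342 = 342 + k)
q = 52900 (q = (-230)² = 52900)
√(h(-350, j(E(6), 12)) + q) = √((342 - 350) + 52900) = √(-8 + 52900) = √52892 = 2*√13223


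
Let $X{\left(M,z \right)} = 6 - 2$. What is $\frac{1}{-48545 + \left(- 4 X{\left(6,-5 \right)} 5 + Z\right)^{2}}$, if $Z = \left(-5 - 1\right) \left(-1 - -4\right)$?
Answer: $- \frac{1}{38941} \approx -2.568 \cdot 10^{-5}$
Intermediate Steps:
$X{\left(M,z \right)} = 4$
$Z = -18$ ($Z = - 6 \left(-1 + 4\right) = \left(-6\right) 3 = -18$)
$\frac{1}{-48545 + \left(- 4 X{\left(6,-5 \right)} 5 + Z\right)^{2}} = \frac{1}{-48545 + \left(\left(-4\right) 4 \cdot 5 - 18\right)^{2}} = \frac{1}{-48545 + \left(\left(-16\right) 5 - 18\right)^{2}} = \frac{1}{-48545 + \left(-80 - 18\right)^{2}} = \frac{1}{-48545 + \left(-98\right)^{2}} = \frac{1}{-48545 + 9604} = \frac{1}{-38941} = - \frac{1}{38941}$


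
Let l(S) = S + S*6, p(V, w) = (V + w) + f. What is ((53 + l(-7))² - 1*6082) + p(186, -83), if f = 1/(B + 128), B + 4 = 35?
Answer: -948116/159 ≈ -5963.0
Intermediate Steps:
B = 31 (B = -4 + 35 = 31)
f = 1/159 (f = 1/(31 + 128) = 1/159 ≈ 0.0062893)
p(V, w) = 1/159 + V + w (p(V, w) = (V + w) + 1/159 = 1/159 + V + w)
l(S) = 7*S (l(S) = S + 6*S = 7*S)
((53 + l(-7))² - 1*6082) + p(186, -83) = ((53 + 7*(-7))² - 1*6082) + (1/159 + 186 - 83) = ((53 - 49)² - 6082) + 16378/159 = (4² - 6082) + 16378/159 = (16 - 6082) + 16378/159 = -6066 + 16378/159 = -948116/159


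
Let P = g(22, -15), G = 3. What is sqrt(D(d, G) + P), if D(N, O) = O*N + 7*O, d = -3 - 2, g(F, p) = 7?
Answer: sqrt(13) ≈ 3.6056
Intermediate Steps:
d = -5
P = 7
D(N, O) = 7*O + N*O (D(N, O) = N*O + 7*O = 7*O + N*O)
sqrt(D(d, G) + P) = sqrt(3*(7 - 5) + 7) = sqrt(3*2 + 7) = sqrt(6 + 7) = sqrt(13)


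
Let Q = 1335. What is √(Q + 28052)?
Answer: √29387 ≈ 171.43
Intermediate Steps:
√(Q + 28052) = √(1335 + 28052) = √29387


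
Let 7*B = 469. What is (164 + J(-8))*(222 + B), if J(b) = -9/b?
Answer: 381769/8 ≈ 47721.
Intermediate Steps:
B = 67 (B = (1/7)*469 = 67)
(164 + J(-8))*(222 + B) = (164 - 9/(-8))*(222 + 67) = (164 - 9*(-1/8))*289 = (164 + 9/8)*289 = (1321/8)*289 = 381769/8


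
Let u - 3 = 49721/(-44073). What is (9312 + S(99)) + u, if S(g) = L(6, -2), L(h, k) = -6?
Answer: 410225836/44073 ≈ 9307.9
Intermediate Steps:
u = 82498/44073 (u = 3 + 49721/(-44073) = 3 + 49721*(-1/44073) = 3 - 49721/44073 = 82498/44073 ≈ 1.8718)
S(g) = -6
(9312 + S(99)) + u = (9312 - 6) + 82498/44073 = 9306 + 82498/44073 = 410225836/44073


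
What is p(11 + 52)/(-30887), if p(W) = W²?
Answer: -3969/30887 ≈ -0.12850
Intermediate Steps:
p(11 + 52)/(-30887) = (11 + 52)²/(-30887) = 63²*(-1/30887) = 3969*(-1/30887) = -3969/30887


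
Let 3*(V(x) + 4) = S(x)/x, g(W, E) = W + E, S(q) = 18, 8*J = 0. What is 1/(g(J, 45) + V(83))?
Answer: 83/3409 ≈ 0.024347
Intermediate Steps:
J = 0 (J = (⅛)*0 = 0)
g(W, E) = E + W
V(x) = -4 + 6/x (V(x) = -4 + (18/x)/3 = -4 + 6/x)
1/(g(J, 45) + V(83)) = 1/((45 + 0) + (-4 + 6/83)) = 1/(45 + (-4 + 6*(1/83))) = 1/(45 + (-4 + 6/83)) = 1/(45 - 326/83) = 1/(3409/83) = 83/3409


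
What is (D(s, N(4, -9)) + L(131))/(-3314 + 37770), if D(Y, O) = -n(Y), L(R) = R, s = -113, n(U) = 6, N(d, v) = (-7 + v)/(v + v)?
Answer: 125/34456 ≈ 0.0036278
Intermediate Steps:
N(d, v) = (-7 + v)/(2*v) (N(d, v) = (-7 + v)/((2*v)) = (-7 + v)*(1/(2*v)) = (-7 + v)/(2*v))
D(Y, O) = -6 (D(Y, O) = -1*6 = -6)
(D(s, N(4, -9)) + L(131))/(-3314 + 37770) = (-6 + 131)/(-3314 + 37770) = 125/34456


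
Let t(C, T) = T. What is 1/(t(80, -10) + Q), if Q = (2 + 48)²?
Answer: 1/2490 ≈ 0.00040161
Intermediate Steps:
Q = 2500 (Q = 50² = 2500)
1/(t(80, -10) + Q) = 1/(-10 + 2500) = 1/2490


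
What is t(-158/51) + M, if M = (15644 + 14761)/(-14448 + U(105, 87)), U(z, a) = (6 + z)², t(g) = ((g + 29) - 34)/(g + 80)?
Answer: -40042287/2780698 ≈ -14.400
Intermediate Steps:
t(g) = (-5 + g)/(80 + g) (t(g) = ((29 + g) - 34)/(80 + g) = (-5 + g)/(80 + g))
M = -10135/709 (M = (15644 + 14761)/(-14448 + (6 + 105)²) = 30405/(-14448 + 111²) = 30405/(-14448 + 12321) = 30405/(-2127) = 30405*(-1/2127) = -10135/709 ≈ -14.295)
t(-158/51) + M = (-5 - 158/51)/(80 - 158/51) - 10135/709 = -413/51/(3922/51) - 10135/709 = (51/3922)*(-413/51) - 10135/709 = -413/3922 - 10135/709 = -40042287/2780698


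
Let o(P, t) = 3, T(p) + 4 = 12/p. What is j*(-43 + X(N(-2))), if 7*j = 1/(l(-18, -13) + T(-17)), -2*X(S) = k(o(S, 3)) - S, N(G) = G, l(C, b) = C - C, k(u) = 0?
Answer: 187/140 ≈ 1.3357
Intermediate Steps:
T(p) = -4 + 12/p
l(C, b) = 0
X(S) = S/2 (X(S) = -(0 - S)/2 = -(-1)*S/2 = S/2)
j = -17/560 (j = 1/(7*(0 + (-4 + 12/(-17)))) = 1/(7*(0 + (-4 + 12*(-1/17)))) = 1/(7*(0 + (-4 - 12/17))) = 1/(7*(0 - 80/17)) = 1/(7*(-80/17)) = (1/7)*(-17/80) = -17/560 ≈ -0.030357)
j*(-43 + X(N(-2))) = -17*(-43 + (1/2)*(-2))/560 = -17*(-43 - 1)/560 = -17/560*(-44) = 187/140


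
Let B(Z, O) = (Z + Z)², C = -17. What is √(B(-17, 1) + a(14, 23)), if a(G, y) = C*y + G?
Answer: √779 ≈ 27.911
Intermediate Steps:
B(Z, O) = 4*Z² (B(Z, O) = (2*Z)² = 4*Z²)
a(G, y) = G - 17*y (a(G, y) = -17*y + G = G - 17*y)
√(B(-17, 1) + a(14, 23)) = √(4*(-17)² + (14 - 17*23)) = √(4*289 + (14 - 391)) = √(1156 - 377) = √779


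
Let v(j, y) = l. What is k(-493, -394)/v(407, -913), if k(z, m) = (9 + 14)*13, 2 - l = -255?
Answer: 299/257 ≈ 1.1634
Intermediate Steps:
l = 257 (l = 2 - 1*(-255) = 2 + 255 = 257)
v(j, y) = 257
k(z, m) = 299 (k(z, m) = 23*13 = 299)
k(-493, -394)/v(407, -913) = 299/257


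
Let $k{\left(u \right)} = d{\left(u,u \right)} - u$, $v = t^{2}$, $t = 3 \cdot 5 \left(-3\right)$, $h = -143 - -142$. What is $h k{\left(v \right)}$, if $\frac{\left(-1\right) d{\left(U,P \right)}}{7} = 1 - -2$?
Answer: $2046$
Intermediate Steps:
$h = -1$ ($h = -143 + 142 = -1$)
$d{\left(U,P \right)} = -21$ ($d{\left(U,P \right)} = - 7 \left(1 - -2\right) = - 7 \left(1 + 2\right) = \left(-7\right) 3 = -21$)
$t = -45$ ($t = 15 \left(-3\right) = -45$)
$v = 2025$ ($v = \left(-45\right)^{2} = 2025$)
$k{\left(u \right)} = -21 - u$
$h k{\left(v \right)} = - (-21 - 2025) = \left(-1\right) \left(-2046\right) = 2046$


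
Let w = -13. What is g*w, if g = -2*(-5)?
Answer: -130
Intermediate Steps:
g = 10
g*w = 10*(-13) = -130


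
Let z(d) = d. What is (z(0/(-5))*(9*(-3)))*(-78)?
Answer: 0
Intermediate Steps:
(z(0/(-5))*(9*(-3)))*(-78) = ((0/(-5))*(9*(-3)))*(-78) = ((0*(-1/5))*(-27))*(-78) = (0*(-27))*(-78) = 0*(-78) = 0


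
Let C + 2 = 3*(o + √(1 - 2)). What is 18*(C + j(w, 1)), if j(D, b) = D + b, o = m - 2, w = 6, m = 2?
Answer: 90 + 54*I ≈ 90.0 + 54.0*I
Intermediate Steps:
o = 0 (o = 2 - 2 = 0)
C = -2 + 3*I (C = -2 + 3*(0 + √(1 - 2)) = -2 + 3*(0 + √(-1)) = -2 + 3*(0 + I) = -2 + 3*I ≈ -2.0 + 3.0*I)
18*(C + j(w, 1)) = 18*((-2 + 3*I) + (6 + 1)) = 18*((-2 + 3*I) + 7) = 18*(5 + 3*I) = 90 + 54*I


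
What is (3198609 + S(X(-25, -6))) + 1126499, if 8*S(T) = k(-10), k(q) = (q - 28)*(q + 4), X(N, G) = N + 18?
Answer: 8650273/2 ≈ 4.3251e+6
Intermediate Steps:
X(N, G) = 18 + N
k(q) = (-28 + q)*(4 + q)
S(T) = 57/2 (S(T) = (-112 + (-10)² - 24*(-10))/8 = (-112 + 100 + 240)/8 = (⅛)*228 = 57/2)
(3198609 + S(X(-25, -6))) + 1126499 = (3198609 + 57/2) + 1126499 = 6397275/2 + 1126499 = 8650273/2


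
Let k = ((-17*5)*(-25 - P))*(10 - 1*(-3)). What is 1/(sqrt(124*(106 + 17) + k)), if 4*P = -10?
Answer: sqrt(160458)/80229 ≈ 0.0049929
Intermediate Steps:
P = -5/2 (P = (1/4)*(-10) = -5/2 ≈ -2.5000)
k = 49725/2 (k = ((-17*5)*(-25 - 1*(-5/2)))*(10 - 1*(-3)) = (-85*(-25 + 5/2))*(10 + 3) = -85*(-45/2)*13 = (3825/2)*13 = 49725/2 ≈ 24863.)
1/(sqrt(124*(106 + 17) + k)) = 1/(sqrt(124*(106 + 17) + 49725/2)) = 1/(sqrt(124*123 + 49725/2)) = 1/(sqrt(15252 + 49725/2)) = 1/(sqrt(80229/2)) = 1/(sqrt(160458)/2) = sqrt(160458)/80229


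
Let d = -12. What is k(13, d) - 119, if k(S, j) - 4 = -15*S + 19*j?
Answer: -538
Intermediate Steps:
k(S, j) = 4 - 15*S + 19*j (k(S, j) = 4 + (-15*S + 19*j) = 4 - 15*S + 19*j)
k(13, d) - 119 = (4 - 15*13 + 19*(-12)) - 119 = (4 - 195 - 228) - 119 = -419 - 119 = -538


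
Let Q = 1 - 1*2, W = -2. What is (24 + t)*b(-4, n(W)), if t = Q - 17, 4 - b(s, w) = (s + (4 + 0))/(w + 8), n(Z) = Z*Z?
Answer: 24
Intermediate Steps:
Q = -1 (Q = 1 - 2 = -1)
n(Z) = Z**2
b(s, w) = 4 - (4 + s)/(8 + w) (b(s, w) = 4 - (s + (4 + 0))/(w + 8) = 4 - (s + 4)/(8 + w) = 4 - (4 + s)/(8 + w))
t = -18 (t = -1 - 17 = -18)
(24 + t)*b(-4, n(W)) = (24 - 18)*((28 - 1*(-4) + 4*(-2)**2)/(8 + (-2)**2)) = 6*((28 + 4 + 4*4)/(8 + 4)) = 6*((28 + 4 + 16)/12) = 6*((1/12)*48) = 6*4 = 24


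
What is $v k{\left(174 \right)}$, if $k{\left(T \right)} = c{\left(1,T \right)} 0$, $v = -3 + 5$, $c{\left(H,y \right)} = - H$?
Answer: $0$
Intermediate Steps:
$v = 2$
$k{\left(T \right)} = 0$ ($k{\left(T \right)} = \left(-1\right) 1 \cdot 0 = \left(-1\right) 0 = 0$)
$v k{\left(174 \right)} = 2 \cdot 0 = 0$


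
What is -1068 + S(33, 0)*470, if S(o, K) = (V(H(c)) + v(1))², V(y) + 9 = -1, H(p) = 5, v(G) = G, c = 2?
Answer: 37002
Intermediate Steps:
V(y) = -10 (V(y) = -9 - 1 = -10)
S(o, K) = 81 (S(o, K) = (-10 + 1)² = (-9)² = 81)
-1068 + S(33, 0)*470 = -1068 + 81*470 = -1068 + 38070 = 37002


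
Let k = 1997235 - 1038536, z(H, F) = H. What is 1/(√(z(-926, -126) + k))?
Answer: √957773/957773 ≈ 0.0010218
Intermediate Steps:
k = 958699
1/(√(z(-926, -126) + k)) = 1/(√(-926 + 958699)) = 1/(√957773) = √957773/957773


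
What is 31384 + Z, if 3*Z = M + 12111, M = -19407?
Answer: 28952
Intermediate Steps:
Z = -2432 (Z = (-19407 + 12111)/3 = (⅓)*(-7296) = -2432)
31384 + Z = 31384 - 2432 = 28952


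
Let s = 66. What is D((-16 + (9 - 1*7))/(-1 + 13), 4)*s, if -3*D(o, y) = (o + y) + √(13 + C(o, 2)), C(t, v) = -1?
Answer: -187/3 - 44*√3 ≈ -138.54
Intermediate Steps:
D(o, y) = -2*√3/3 - o/3 - y/3 (D(o, y) = -((o + y) + √(13 - 1))/3 = -((o + y) + √12)/3 = -((o + y) + 2*√3)/3 = -(o + y + 2*√3)/3 = -2*√3/3 - o/3 - y/3)
D((-16 + (9 - 1*7))/(-1 + 13), 4)*s = (-2*√3/3 - (-16 + (9 - 1*7))/(3*(-1 + 13)) - ⅓*4)*66 = (-2*√3/3 - (-16 + (9 - 7))/(3*12) - 4/3)*66 = (-2*√3/3 - (-16 + 2)/(3*12) - 4/3)*66 = (-2*√3/3 - (-14)/(3*12) - 4/3)*66 = (-2*√3/3 - ⅓*(-7/6) - 4/3)*66 = (-2*√3/3 + 7/18 - 4/3)*66 = (-17/18 - 2*√3/3)*66 = -187/3 - 44*√3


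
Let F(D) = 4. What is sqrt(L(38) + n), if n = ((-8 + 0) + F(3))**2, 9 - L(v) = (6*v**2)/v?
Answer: I*sqrt(203) ≈ 14.248*I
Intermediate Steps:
L(v) = 9 - 6*v (L(v) = 9 - 6*v**2/v = 9 - 6*v)
n = 16 (n = ((-8 + 0) + 4)**2 = (-8 + 4)**2 = (-4)**2 = 16)
sqrt(L(38) + n) = sqrt((9 - 6*38) + 16) = sqrt((9 - 228) + 16) = sqrt(-219 + 16) = sqrt(-203) = I*sqrt(203)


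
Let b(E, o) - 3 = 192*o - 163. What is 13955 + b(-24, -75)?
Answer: -605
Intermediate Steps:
b(E, o) = -160 + 192*o (b(E, o) = 3 + (192*o - 163) = 3 + (-163 + 192*o) = -160 + 192*o)
13955 + b(-24, -75) = 13955 + (-160 + 192*(-75)) = 13955 + (-160 - 14400) = 13955 - 14560 = -605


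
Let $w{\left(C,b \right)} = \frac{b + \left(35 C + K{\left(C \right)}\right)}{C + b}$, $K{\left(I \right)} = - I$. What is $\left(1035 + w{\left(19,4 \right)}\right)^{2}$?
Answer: $\frac{598047025}{529} \approx 1.1305 \cdot 10^{6}$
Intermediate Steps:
$w{\left(C,b \right)} = \frac{b + 34 C}{C + b}$ ($w{\left(C,b \right)} = \frac{b + \left(35 C - C\right)}{C + b} = \frac{b + 34 C}{C + b}$)
$\left(1035 + w{\left(19,4 \right)}\right)^{2} = \left(1035 + \frac{4 + 34 \cdot 19}{19 + 4}\right)^{2} = \left(1035 + \frac{4 + 646}{23}\right)^{2} = \left(1035 + \frac{1}{23} \cdot 650\right)^{2} = \left(1035 + \frac{650}{23}\right)^{2} = \left(\frac{24455}{23}\right)^{2} = \frac{598047025}{529}$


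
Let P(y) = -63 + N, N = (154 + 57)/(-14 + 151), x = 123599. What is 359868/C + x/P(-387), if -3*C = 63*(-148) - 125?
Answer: -150910246607/79560580 ≈ -1896.8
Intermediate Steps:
N = 211/137 ≈ 1.5401
P(y) = -8420/137 (P(y) = -63 + 211/137 = -8420/137)
C = 9449/3 (C = -(63*(-148) - 125)/3 = -(-9324 - 125)/3 = -⅓*(-9449) = 9449/3 ≈ 3149.7)
359868/C + x/P(-387) = 359868/(9449/3) + 123599/(-8420/137) = 359868*(3/9449) + 123599*(-137/8420) = 1079604/9449 - 16933063/8420 = -150910246607/79560580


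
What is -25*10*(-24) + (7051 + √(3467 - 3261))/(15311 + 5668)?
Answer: 125881051/20979 + √206/20979 ≈ 6000.3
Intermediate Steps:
-25*10*(-24) + (7051 + √(3467 - 3261))/(15311 + 5668) = -250*(-24) + (7051 + √206)/20979 = 6000 + (7051 + √206)*(1/20979) = 6000 + (7051/20979 + √206/20979) = 125881051/20979 + √206/20979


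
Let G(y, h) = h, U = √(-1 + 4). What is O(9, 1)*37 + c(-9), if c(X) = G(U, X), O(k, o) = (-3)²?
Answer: 324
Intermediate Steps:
O(k, o) = 9
U = √3 ≈ 1.7320
c(X) = X
O(9, 1)*37 + c(-9) = 9*37 - 9 = 333 - 9 = 324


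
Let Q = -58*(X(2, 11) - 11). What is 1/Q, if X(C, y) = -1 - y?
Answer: 1/1334 ≈ 0.00074963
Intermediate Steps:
Q = 1334 (Q = -58*((-1 - 1*11) - 11) = -58*((-1 - 11) - 11) = -58*(-12 - 11) = -58*(-23) = 1334)
1/Q = 1/1334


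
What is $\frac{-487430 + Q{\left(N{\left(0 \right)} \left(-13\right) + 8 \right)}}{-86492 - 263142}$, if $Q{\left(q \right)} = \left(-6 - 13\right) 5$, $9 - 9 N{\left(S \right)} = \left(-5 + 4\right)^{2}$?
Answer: $\frac{487525}{349634} \approx 1.3944$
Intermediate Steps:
$N{\left(S \right)} = \frac{8}{9}$ ($N{\left(S \right)} = 1 - \frac{\left(-5 + 4\right)^{2}}{9} = 1 - \frac{\left(-1\right)^{2}}{9} = 1 - \frac{1}{9} = \frac{8}{9}$)
$Q{\left(q \right)} = -95$ ($Q{\left(q \right)} = \left(-19\right) 5 = -95$)
$\frac{-487430 + Q{\left(N{\left(0 \right)} \left(-13\right) + 8 \right)}}{-86492 - 263142} = \frac{-487430 - 95}{-86492 - 263142} = - \frac{487525}{-349634} = \left(-487525\right) \left(- \frac{1}{349634}\right) = \frac{487525}{349634}$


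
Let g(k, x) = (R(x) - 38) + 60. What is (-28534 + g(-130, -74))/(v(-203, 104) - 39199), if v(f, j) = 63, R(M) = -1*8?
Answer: 3565/4892 ≈ 0.72874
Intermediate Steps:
R(M) = -8
g(k, x) = 14 (g(k, x) = (-8 - 38) + 60 = -46 + 60 = 14)
(-28534 + g(-130, -74))/(v(-203, 104) - 39199) = (-28534 + 14)/(63 - 39199) = -28520/(-39136) = -28520*(-1/39136) = 3565/4892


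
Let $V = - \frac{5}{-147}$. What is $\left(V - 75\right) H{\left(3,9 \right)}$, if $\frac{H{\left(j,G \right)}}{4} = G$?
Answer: $- \frac{132240}{49} \approx -2698.8$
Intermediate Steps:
$V = \frac{5}{147}$ ($V = \left(-5\right) \left(- \frac{1}{147}\right) = \frac{5}{147} \approx 0.034014$)
$H{\left(j,G \right)} = 4 G$
$\left(V - 75\right) H{\left(3,9 \right)} = \left(\frac{5}{147} - 75\right) 4 \cdot 9 = \left(- \frac{11020}{147}\right) 36 = - \frac{132240}{49}$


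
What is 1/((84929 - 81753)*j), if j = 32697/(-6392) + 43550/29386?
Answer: -11739707/135468794737 ≈ -8.6660e-5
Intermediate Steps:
j = -341231221/93917656 (j = 32697*(-1/6392) + 43550*(1/29386) = -32697/6392 + 21775/14693 = -341231221/93917656 ≈ -3.6333)
1/((84929 - 81753)*j) = 1/((84929 - 81753)*(-341231221/93917656)) = -93917656/341231221/3176 = (1/3176)*(-93917656/341231221) = -11739707/135468794737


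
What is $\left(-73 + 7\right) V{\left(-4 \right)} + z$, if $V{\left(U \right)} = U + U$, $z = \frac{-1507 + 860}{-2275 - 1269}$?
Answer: $\frac{1871879}{3544} \approx 528.18$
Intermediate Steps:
$z = \frac{647}{3544}$ ($z = - \frac{647}{-3544} = \left(-647\right) \left(- \frac{1}{3544}\right) = \frac{647}{3544} \approx 0.18256$)
$V{\left(U \right)} = 2 U$
$\left(-73 + 7\right) V{\left(-4 \right)} + z = \left(-73 + 7\right) 2 \left(-4\right) + \frac{647}{3544} = \left(-66\right) \left(-8\right) + \frac{647}{3544} = 528 + \frac{647}{3544} = \frac{1871879}{3544}$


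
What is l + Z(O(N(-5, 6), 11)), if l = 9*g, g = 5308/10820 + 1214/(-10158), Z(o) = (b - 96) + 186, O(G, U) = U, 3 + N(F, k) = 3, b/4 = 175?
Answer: 3633150044/4579565 ≈ 793.34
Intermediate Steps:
b = 700 (b = 4*175 = 700)
N(F, k) = 0 (N(F, k) = -3 + 3 = 0)
Z(o) = 790 (Z(o) = (700 - 96) + 186 = 604 + 186 = 790)
g = 5097898/13738695 (g = 5308*(1/10820) + 1214*(-1/10158) = 1327/2705 - 607/5079 = 5097898/13738695 ≈ 0.37106)
l = 15293694/4579565 (l = 9*(5097898/13738695) = 15293694/4579565 ≈ 3.3396)
l + Z(O(N(-5, 6), 11)) = 15293694/4579565 + 790 = 3633150044/4579565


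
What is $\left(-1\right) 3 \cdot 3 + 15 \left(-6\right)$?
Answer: $-99$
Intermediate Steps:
$\left(-1\right) 3 \cdot 3 + 15 \left(-6\right) = \left(-3\right) 3 - 90 = -9 - 90 = -99$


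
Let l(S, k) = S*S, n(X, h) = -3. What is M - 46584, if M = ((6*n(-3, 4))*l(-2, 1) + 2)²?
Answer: -41684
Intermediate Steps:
l(S, k) = S²
M = 4900 (M = ((6*(-3))*(-2)² + 2)² = (-18*4 + 2)² = (-72 + 2)² = (-70)² = 4900)
M - 46584 = 4900 - 46584 = -41684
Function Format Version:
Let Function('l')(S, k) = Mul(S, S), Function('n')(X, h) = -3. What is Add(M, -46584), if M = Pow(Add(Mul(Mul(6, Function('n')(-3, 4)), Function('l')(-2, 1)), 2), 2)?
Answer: -41684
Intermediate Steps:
Function('l')(S, k) = Pow(S, 2)
M = 4900 (M = Pow(Add(Mul(Mul(6, -3), Pow(-2, 2)), 2), 2) = Pow(Add(Mul(-18, 4), 2), 2) = Pow(Add(-72, 2), 2) = Pow(-70, 2) = 4900)
Add(M, -46584) = Add(4900, -46584) = -41684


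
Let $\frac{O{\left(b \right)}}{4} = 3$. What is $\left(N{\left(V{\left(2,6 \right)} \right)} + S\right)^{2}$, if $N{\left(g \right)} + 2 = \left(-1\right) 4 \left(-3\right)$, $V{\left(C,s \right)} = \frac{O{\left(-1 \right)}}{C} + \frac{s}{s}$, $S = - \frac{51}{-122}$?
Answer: $\frac{1615441}{14884} \approx 108.54$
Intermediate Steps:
$S = \frac{51}{122}$ ($S = \left(-51\right) \left(- \frac{1}{122}\right) = \frac{51}{122} \approx 0.41803$)
$O{\left(b \right)} = 12$ ($O{\left(b \right)} = 4 \cdot 3 = 12$)
$V{\left(C,s \right)} = 1 + \frac{12}{C}$ ($V{\left(C,s \right)} = \frac{12}{C} + \frac{s}{s} = \frac{12}{C} + 1 = 1 + \frac{12}{C}$)
$N{\left(g \right)} = 10$ ($N{\left(g \right)} = -2 + \left(-1\right) 4 \left(-3\right) = -2 - -12 = -2 + 12 = 10$)
$\left(N{\left(V{\left(2,6 \right)} \right)} + S\right)^{2} = \left(10 + \frac{51}{122}\right)^{2} = \left(\frac{1271}{122}\right)^{2} = \frac{1615441}{14884}$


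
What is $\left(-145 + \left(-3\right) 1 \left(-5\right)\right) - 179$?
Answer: $-309$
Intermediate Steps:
$\left(-145 + \left(-3\right) 1 \left(-5\right)\right) - 179 = \left(-145 - -15\right) - 179 = \left(-145 + 15\right) - 179 = -130 - 179 = -309$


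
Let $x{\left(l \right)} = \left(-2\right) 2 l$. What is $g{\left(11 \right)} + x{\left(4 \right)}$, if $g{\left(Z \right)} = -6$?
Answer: $-22$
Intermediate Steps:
$x{\left(l \right)} = - 4 l$
$g{\left(11 \right)} + x{\left(4 \right)} = -6 - 16 = -22$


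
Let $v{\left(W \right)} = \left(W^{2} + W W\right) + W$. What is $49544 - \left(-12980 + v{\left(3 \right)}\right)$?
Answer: $62503$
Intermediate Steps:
$v{\left(W \right)} = W + 2 W^{2}$ ($v{\left(W \right)} = \left(W^{2} + W^{2}\right) + W = 2 W^{2} + W = W + 2 W^{2}$)
$49544 - \left(-12980 + v{\left(3 \right)}\right) = 49544 - \left(-12980 + 3 \left(1 + 2 \cdot 3\right)\right) = 49544 - \left(-12980 + 3 \left(1 + 6\right)\right) = 49544 - \left(-12980 + 3 \cdot 7\right) = 49544 - \left(-12980 + 21\right) = 49544 - -12959 = 49544 + 12959 = 62503$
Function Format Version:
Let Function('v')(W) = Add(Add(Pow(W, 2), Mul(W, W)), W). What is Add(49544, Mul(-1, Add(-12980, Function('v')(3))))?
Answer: 62503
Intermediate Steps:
Function('v')(W) = Add(W, Mul(2, Pow(W, 2))) (Function('v')(W) = Add(Add(Pow(W, 2), Pow(W, 2)), W) = Add(Mul(2, Pow(W, 2)), W) = Add(W, Mul(2, Pow(W, 2))))
Add(49544, Mul(-1, Add(-12980, Function('v')(3)))) = Add(49544, Mul(-1, Add(-12980, Mul(3, Add(1, Mul(2, 3)))))) = Add(49544, Mul(-1, Add(-12980, Mul(3, Add(1, 6))))) = Add(49544, Mul(-1, Add(-12980, Mul(3, 7)))) = Add(49544, Mul(-1, Add(-12980, 21))) = Add(49544, Mul(-1, -12959)) = Add(49544, 12959) = 62503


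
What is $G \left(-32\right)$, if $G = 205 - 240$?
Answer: $1120$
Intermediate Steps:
$G = -35$
$G \left(-32\right) = \left(-35\right) \left(-32\right) = 1120$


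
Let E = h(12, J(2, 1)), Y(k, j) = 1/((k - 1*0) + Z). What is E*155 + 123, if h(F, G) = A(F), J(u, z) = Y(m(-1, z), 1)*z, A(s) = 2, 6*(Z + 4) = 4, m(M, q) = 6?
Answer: 433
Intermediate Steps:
Z = -10/3 (Z = -4 + (⅙)*4 = -4 + ⅔ = -10/3 ≈ -3.3333)
Y(k, j) = 1/(-10/3 + k) (Y(k, j) = 1/((k - 1*0) - 10/3) = 1/((k + 0) - 10/3) = 1/(k - 10/3) = 1/(-10/3 + k))
J(u, z) = 3*z/8 (J(u, z) = (3/(-10 + 3*6))*z = (3/(-10 + 18))*z = (3/8)*z = (3*(⅛))*z = 3*z/8)
h(F, G) = 2
E = 2
E*155 + 123 = 2*155 + 123 = 310 + 123 = 433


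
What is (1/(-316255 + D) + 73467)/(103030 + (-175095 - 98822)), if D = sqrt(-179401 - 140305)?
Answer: -7347988958436122/17091698166446397 + I*sqrt(319706)/17091698166446397 ≈ -0.42992 + 3.3082e-14*I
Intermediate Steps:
D = I*sqrt(319706) (D = sqrt(-319706) = I*sqrt(319706) ≈ 565.43*I)
(1/(-316255 + D) + 73467)/(103030 + (-175095 - 98822)) = (1/(-316255 + I*sqrt(319706)) + 73467)/(103030 + (-175095 - 98822)) = (73467 + 1/(-316255 + I*sqrt(319706)))/(103030 - 273917) = (73467 + 1/(-316255 + I*sqrt(319706)))/(-170887) = (73467 + 1/(-316255 + I*sqrt(319706)))*(-1/170887) = -73467/170887 - 1/(170887*(-316255 + I*sqrt(319706)))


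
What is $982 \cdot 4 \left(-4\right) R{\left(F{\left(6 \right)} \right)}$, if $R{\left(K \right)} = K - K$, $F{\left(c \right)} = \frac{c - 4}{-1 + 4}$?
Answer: $0$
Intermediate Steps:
$F{\left(c \right)} = - \frac{4}{3} + \frac{c}{3}$ ($F{\left(c \right)} = \frac{c - 4}{3} = \left(-4 + c\right) \frac{1}{3} = - \frac{4}{3} + \frac{c}{3}$)
$R{\left(K \right)} = 0$
$982 \cdot 4 \left(-4\right) R{\left(F{\left(6 \right)} \right)} = 982 \cdot 4 \left(-4\right) 0 = 982 \left(\left(-16\right) 0\right) = 982 \cdot 0 = 0$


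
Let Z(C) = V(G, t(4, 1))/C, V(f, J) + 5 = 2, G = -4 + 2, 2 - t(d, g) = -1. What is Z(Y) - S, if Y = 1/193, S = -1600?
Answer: 1021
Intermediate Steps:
t(d, g) = 3 (t(d, g) = 2 - 1*(-1) = 2 + 1 = 3)
Y = 1/193 ≈ 0.0051813
G = -2
V(f, J) = -3 (V(f, J) = -5 + 2 = -3)
Z(C) = -3/C
Z(Y) - S = -3/1/193 - 1*(-1600) = -3*193 + 1600 = -579 + 1600 = 1021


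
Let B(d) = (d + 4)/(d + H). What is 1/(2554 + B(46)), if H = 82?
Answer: 64/163481 ≈ 0.00039148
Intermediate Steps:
B(d) = (4 + d)/(82 + d) (B(d) = (d + 4)/(d + 82) = (4 + d)/(82 + d))
1/(2554 + B(46)) = 1/(2554 + (4 + 46)/(82 + 46)) = 1/(2554 + 50/128) = 1/(2554 + (1/128)*50) = 1/(2554 + 25/64) = 1/(163481/64) = 64/163481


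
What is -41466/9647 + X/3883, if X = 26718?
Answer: 8794188/3405391 ≈ 2.5824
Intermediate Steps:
-41466/9647 + X/3883 = -41466/9647 + 26718/3883 = 8794188/3405391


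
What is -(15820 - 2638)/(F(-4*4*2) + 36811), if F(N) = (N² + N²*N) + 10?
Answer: -13182/5077 ≈ -2.5964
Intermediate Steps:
F(N) = 10 + N² + N³ (F(N) = (N² + N³) + 10 = 10 + N² + N³)
-(15820 - 2638)/(F(-4*4*2) + 36811) = -(15820 - 2638)/((10 + (-4*4*2)² + (-4*4*2)³) + 36811) = -13182/((10 + (-16*2)² + (-16*2)³) + 36811) = -13182/((10 + (-32)² + (-32)³) + 36811) = -13182/((10 + 1024 - 32768) + 36811) = -13182/(-31734 + 36811) = -13182/5077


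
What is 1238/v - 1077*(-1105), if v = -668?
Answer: 397487771/334 ≈ 1.1901e+6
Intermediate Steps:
1238/v - 1077*(-1105) = 1238/(-668) - 1077*(-1105) = 1238*(-1/668) + 1190085 = -619/334 + 1190085 = 397487771/334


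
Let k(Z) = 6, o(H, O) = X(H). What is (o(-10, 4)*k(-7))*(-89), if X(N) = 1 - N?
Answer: -5874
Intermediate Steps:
o(H, O) = 1 - H
(o(-10, 4)*k(-7))*(-89) = ((1 - 1*(-10))*6)*(-89) = ((1 + 10)*6)*(-89) = (11*6)*(-89) = 66*(-89) = -5874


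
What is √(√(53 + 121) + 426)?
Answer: √(426 + √174) ≈ 20.957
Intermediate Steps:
√(√(53 + 121) + 426) = √(√174 + 426) = √(426 + √174)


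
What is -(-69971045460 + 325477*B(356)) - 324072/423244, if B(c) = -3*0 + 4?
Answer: 7403568534899654/105811 ≈ 6.9970e+10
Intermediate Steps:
B(c) = 4 (B(c) = 0 + 4 = 4)
-(-69971045460 + 325477*B(356)) - 324072/423244 = -325477/(1/(-214980 + 4)) - 324072/423244 = -325477/(1/(-214976)) - 324072*1/423244 = -325477/(-1/214976) - 81018/105811 = -325477*(-214976) - 81018/105811 = 69969743552 - 81018/105811 = 7403568534899654/105811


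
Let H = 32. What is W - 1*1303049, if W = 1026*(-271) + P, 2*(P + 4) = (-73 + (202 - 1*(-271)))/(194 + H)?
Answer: -178664087/113 ≈ -1.5811e+6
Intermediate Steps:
P = -352/113 (P = -4 + ((-73 + (202 - 1*(-271)))/(194 + 32))/2 = -4 + ((-73 + (202 + 271))/226)/2 = -4 + ((-73 + 473)*(1/226))/2 = -4 + (400*(1/226))/2 = -4 + (1/2)*(200/113) = -4 + 100/113 = -352/113 ≈ -3.1150)
W = -31419550/113 (W = 1026*(-271) - 352/113 = -278046 - 352/113 = -31419550/113 ≈ -2.7805e+5)
W - 1*1303049 = -31419550/113 - 1*1303049 = -31419550/113 - 1303049 = -178664087/113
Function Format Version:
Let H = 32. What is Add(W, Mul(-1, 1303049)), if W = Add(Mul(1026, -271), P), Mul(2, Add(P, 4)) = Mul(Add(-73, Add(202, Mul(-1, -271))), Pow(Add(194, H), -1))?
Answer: Rational(-178664087, 113) ≈ -1.5811e+6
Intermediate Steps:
P = Rational(-352, 113) (P = Add(-4, Mul(Rational(1, 2), Mul(Add(-73, Add(202, Mul(-1, -271))), Pow(Add(194, 32), -1)))) = Add(-4, Mul(Rational(1, 2), Mul(Add(-73, Add(202, 271)), Pow(226, -1)))) = Add(-4, Mul(Rational(1, 2), Mul(Add(-73, 473), Rational(1, 226)))) = Add(-4, Mul(Rational(1, 2), Mul(400, Rational(1, 226)))) = Add(-4, Mul(Rational(1, 2), Rational(200, 113))) = Add(-4, Rational(100, 113)) = Rational(-352, 113) ≈ -3.1150)
W = Rational(-31419550, 113) (W = Add(Mul(1026, -271), Rational(-352, 113)) = Add(-278046, Rational(-352, 113)) = Rational(-31419550, 113) ≈ -2.7805e+5)
Add(W, Mul(-1, 1303049)) = Add(Rational(-31419550, 113), Mul(-1, 1303049)) = Add(Rational(-31419550, 113), -1303049) = Rational(-178664087, 113)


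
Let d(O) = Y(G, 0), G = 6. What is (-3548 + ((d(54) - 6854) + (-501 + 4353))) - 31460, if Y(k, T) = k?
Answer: -38004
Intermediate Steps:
d(O) = 6
(-3548 + ((d(54) - 6854) + (-501 + 4353))) - 31460 = (-3548 + ((6 - 6854) + (-501 + 4353))) - 31460 = (-3548 + (-6848 + 3852)) - 31460 = (-3548 - 2996) - 31460 = -6544 - 31460 = -38004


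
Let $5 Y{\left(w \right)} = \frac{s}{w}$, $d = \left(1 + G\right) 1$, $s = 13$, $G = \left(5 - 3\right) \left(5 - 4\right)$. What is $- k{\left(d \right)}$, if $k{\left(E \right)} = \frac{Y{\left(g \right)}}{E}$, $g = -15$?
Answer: $\frac{13}{225} \approx 0.057778$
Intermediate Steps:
$G = 2$ ($G = 2 \cdot 1 = 2$)
$d = 3$ ($d = \left(1 + 2\right) 1 = 3 \cdot 1 = 3$)
$Y{\left(w \right)} = \frac{13}{5 w}$ ($Y{\left(w \right)} = \frac{13 \frac{1}{w}}{5} = \frac{13}{5 w}$)
$k{\left(E \right)} = - \frac{13}{75 E}$ ($k{\left(E \right)} = \frac{\frac{13}{5} \frac{1}{-15}}{E} = \frac{\frac{13}{5} \left(- \frac{1}{15}\right)}{E} = - \frac{13}{75 E}$)
$- k{\left(d \right)} = - \frac{-13}{75 \cdot 3} = \left(-1\right) \left(- \frac{13}{225}\right) = \frac{13}{225}$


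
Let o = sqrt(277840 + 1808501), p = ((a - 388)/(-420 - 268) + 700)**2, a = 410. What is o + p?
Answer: 57979342521/118336 + sqrt(2086341) ≈ 4.9140e+5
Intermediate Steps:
p = 57979342521/118336 (p = ((410 - 388)/(-420 - 268) + 700)**2 = (22/(-688) + 700)**2 = (22*(-1/688) + 700)**2 = (-11/344 + 700)**2 = (240789/344)**2 = 57979342521/118336 ≈ 4.8996e+5)
o = sqrt(2086341) ≈ 1444.4
o + p = sqrt(2086341) + 57979342521/118336 = 57979342521/118336 + sqrt(2086341)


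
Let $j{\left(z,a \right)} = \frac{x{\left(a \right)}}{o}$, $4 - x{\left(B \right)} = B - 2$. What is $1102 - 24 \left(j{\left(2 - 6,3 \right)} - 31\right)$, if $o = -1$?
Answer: $1918$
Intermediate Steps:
$x{\left(B \right)} = 6 - B$ ($x{\left(B \right)} = 4 - \left(B - 2\right) = 4 - \left(-2 + B\right) = 6 - B$)
$j{\left(z,a \right)} = -6 + a$ ($j{\left(z,a \right)} = \frac{6 - a}{-1} = \left(6 - a\right) \left(-1\right) = -6 + a$)
$1102 - 24 \left(j{\left(2 - 6,3 \right)} - 31\right) = 1102 - 24 \left(\left(-6 + 3\right) - 31\right) = 1102 - 24 \left(-3 - 31\right) = 1102 - 24 \left(-34\right) = 1102 - -816 = 1102 + 816 = 1918$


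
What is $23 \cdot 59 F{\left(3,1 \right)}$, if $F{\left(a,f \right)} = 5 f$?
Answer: $6785$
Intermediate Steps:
$23 \cdot 59 F{\left(3,1 \right)} = 23 \cdot 59 \cdot 5 \cdot 1 = 1357 \cdot 5 = 6785$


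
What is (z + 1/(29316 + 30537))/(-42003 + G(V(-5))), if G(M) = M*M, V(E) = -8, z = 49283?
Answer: -2949735400/2510174967 ≈ -1.1751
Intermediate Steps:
G(M) = M²
(z + 1/(29316 + 30537))/(-42003 + G(V(-5))) = (49283 + 1/(29316 + 30537))/(-42003 + (-8)²) = (49283 + 1/59853)/(-42003 + 64) = (49283 + 1/59853)/(-41939) = (2949735400/59853)*(-1/41939) = -2949735400/2510174967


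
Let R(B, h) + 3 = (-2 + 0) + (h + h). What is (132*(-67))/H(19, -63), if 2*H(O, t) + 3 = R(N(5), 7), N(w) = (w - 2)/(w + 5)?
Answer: -2948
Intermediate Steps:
N(w) = (-2 + w)/(5 + w)
R(B, h) = -5 + 2*h (R(B, h) = -3 + ((-2 + 0) + (h + h)) = -3 + (-2 + 2*h) = -5 + 2*h)
H(O, t) = 3 (H(O, t) = -3/2 + (-5 + 2*7)/2 = -3/2 + (-5 + 14)/2 = -3/2 + (½)*9 = -3/2 + 9/2 = 3)
(132*(-67))/H(19, -63) = (132*(-67))/3 = -8844*⅓ = -2948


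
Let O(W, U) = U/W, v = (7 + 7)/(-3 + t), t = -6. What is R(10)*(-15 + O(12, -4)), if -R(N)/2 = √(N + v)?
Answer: 184*√19/9 ≈ 89.115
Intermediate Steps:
v = -14/9 (v = (7 + 7)/(-3 - 6) = 14/(-9) = 14*(-⅑) = -14/9 ≈ -1.5556)
R(N) = -2*√(-14/9 + N) (R(N) = -2*√(N - 14/9) = -2*√(-14/9 + N))
R(10)*(-15 + O(12, -4)) = (-2*√(-14 + 9*10)/3)*(-15 - 4/12) = (-2*√(-14 + 90)/3)*(-15 - 4*1/12) = (-4*√19/3)*(-15 - ⅓) = -4*√19/3*(-46/3) = 184*√19/9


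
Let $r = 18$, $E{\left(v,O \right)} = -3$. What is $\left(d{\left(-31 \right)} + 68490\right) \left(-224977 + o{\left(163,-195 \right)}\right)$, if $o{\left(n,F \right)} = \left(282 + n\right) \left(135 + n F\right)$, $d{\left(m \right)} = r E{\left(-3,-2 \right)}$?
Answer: $-979266258972$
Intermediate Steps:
$d{\left(m \right)} = -54$ ($d{\left(m \right)} = 18 \left(-3\right) = -54$)
$o{\left(n,F \right)} = \left(135 + F n\right) \left(282 + n\right)$ ($o{\left(n,F \right)} = \left(282 + n\right) \left(135 + F n\right) = \left(135 + F n\right) \left(282 + n\right)$)
$\left(d{\left(-31 \right)} + 68490\right) \left(-224977 + o{\left(163,-195 \right)}\right) = \left(-54 + 68490\right) \left(-224977 + \left(38070 + 135 \cdot 163 - 195 \cdot 163^{2} + 282 \left(-195\right) 163\right)\right) = 68436 \left(-224977 + \left(38070 + 22005 - 5180955 - 8963370\right)\right) = 68436 \left(-224977 - 14084250\right) = 68436 \left(-14309227\right) = -979266258972$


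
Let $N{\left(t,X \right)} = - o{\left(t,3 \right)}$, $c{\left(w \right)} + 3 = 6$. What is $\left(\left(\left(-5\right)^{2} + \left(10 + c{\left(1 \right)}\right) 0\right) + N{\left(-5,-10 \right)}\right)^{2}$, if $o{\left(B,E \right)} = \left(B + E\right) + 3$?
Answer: $576$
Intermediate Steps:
$o{\left(B,E \right)} = 3 + B + E$
$c{\left(w \right)} = 3$ ($c{\left(w \right)} = -3 + 6 = 3$)
$N{\left(t,X \right)} = -6 - t$ ($N{\left(t,X \right)} = - (3 + t + 3) = - (6 + t) = -6 - t$)
$\left(\left(\left(-5\right)^{2} + \left(10 + c{\left(1 \right)}\right) 0\right) + N{\left(-5,-10 \right)}\right)^{2} = \left(\left(\left(-5\right)^{2} + \left(10 + 3\right) 0\right) - 1\right)^{2} = \left(\left(25 + 13 \cdot 0\right) + \left(-6 + 5\right)\right)^{2} = \left(\left(25 + 0\right) - 1\right)^{2} = \left(25 - 1\right)^{2} = 24^{2} = 576$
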